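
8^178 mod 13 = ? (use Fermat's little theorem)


Fermat's little theorem: if p is prime and gcd(a,p)=1, then a^(p-1) ≡ 1 (mod p)
p = 13 is prime, gcd(8,13) = 1
Reduce exponent: 178 mod 12 = 10
So 8^178 ≡ 8^10 (mod 13)
8^10 mod 13 = 12

8^178 ≡ 12 (mod 13)


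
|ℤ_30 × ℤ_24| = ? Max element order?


|ℤ_30 × ℤ_24| = 30 × 24 = 720
Max element order = lcm(30,24) = 120
Cyclic? No (gcd=6)

|ℤ_30×ℤ_24| = 720, max element order = 120


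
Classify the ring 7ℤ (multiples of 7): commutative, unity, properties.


7ℤ is a commutative ring under +,× but has no multiplicative identity (1 ∉ 7ℤ); it has no zero divisors, but without unity it is not an integral domain
Commutative: Yes
Integral domain: No
Has unity: No

7ℤ (multiples of 7): Commutative=Yes, Unity=No


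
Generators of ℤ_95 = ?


g generates ℤ_n iff gcd(g,n) = 1
Prime factors of 95: 5, 19
Generators are g ∈ {1,...,94} not divisible by any of these primes.
Generators: {1, 2, 3, 4, 6, 7, 8, 9, 11, 12, 13, 14, 16, 17, 18, 21, 22, 23, 24, 26, 27, 28, 29, 31, 32, 33, 34, 36, 37, 39, 41, 42, 43, 44, 46, 47, 48, 49, 51, 52, 53, 54, 56, 58, 59, 61, 62, 63, 64, 66, 67, 68, 69, 71, 72, 73, 74, 77, 78, 79, 81, 82, 83, 84, 86, 87, 88, 89, 91, 92, 93, 94}
Number of generators = φ(95) = 72

Generators of ℤ_95 = {1, 2, 3, 4, 6, 7, 8, 9, 11, 12, 13, 14, 16, 17, 18, 21, 22, 23, 24, 26, 27, 28, 29, 31, 32, 33, 34, 36, 37, 39, 41, 42, 43, 44, 46, 47, 48, 49, 51, 52, 53, 54, 56, 58, 59, 61, 62, 63, 64, 66, 67, 68, 69, 71, 72, 73, 74, 77, 78, 79, 81, 82, 83, 84, 86, 87, 88, 89, 91, 92, 93, 94}


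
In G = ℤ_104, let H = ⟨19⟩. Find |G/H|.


|⟨19⟩| = n / gcd(19, 104) = 104 / 1 = 104
H is normal (ℤ_104 is abelian).
|G/H| = |G| / |H| = 104 / 104 = 1

|G/H| = 1


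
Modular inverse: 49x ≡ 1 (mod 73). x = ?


Use the extended Euclidean algorithm to write 1 = 49·s + 73·t; then s mod 73 is the inverse.
Euclidean algorithm:
  49 = 0·73 + 49
  73 = 1·49 + 24
  49 = 2·24 + 1
  24 = 24·1 + 0
gcd(49,73) = 1
Back-substitution gives: 49·(3) + 73·(-2) = 1
So 49⁻¹ ≡ 3 ≡ 3 (mod 73)
Check: 49 × 3 = 147 ≡ 1 (mod 73) ✓

49⁻¹ ≡ 3 (mod 73)


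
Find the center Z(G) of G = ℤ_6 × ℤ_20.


Z(G) = {g ∈ G | gx = xg for all x ∈ G}
Direct product of abelian groups is abelian, so Z(G) = G

Z(ℤ_6 × ℤ_20) = ℤ_6 × ℤ_20


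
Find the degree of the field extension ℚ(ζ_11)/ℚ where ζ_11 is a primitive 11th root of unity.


[ℚ(ζ_n):ℚ] = deg Φ_n(x) = φ(n). Here φ(11) = 10

[ℚ(ζ_11)/ℚ where ζ_11 is a primitive 11th root of unity] = 10


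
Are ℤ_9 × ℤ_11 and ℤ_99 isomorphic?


Comparing ℤ_9 × ℤ_11 and ℤ_99:
gcd(9,11) = 1, so ℤ_9 × ℤ_11 ≅ ℤ_99 (CRT)

Yes, ℤ_9 × ℤ_11 ≅ ℤ_99


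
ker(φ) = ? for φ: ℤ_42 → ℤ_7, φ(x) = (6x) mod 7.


Kernel = preimage of identity
ker(φ) = {x ∈ ℤ_42 : 6x ≡ 0 (mod 7)}. Since 7 | 42, φ is well-defined. The kernel is the cyclic subgroup ⟨7⟩ of ℤ_42 (order 6), i.e. {0, 7, 14, 21, 28, 35}

ker(φ) = {0, 7, 14, 21, 28, 35}


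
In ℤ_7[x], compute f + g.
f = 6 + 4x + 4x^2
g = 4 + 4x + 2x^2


Add coefficients mod 7:
x^0: 6 + 4 = 3 (mod 7)
x^1: 4 + 4 = 1 (mod 7)
x^2: 4 + 2 = 6 (mod 7)
Result: 3 + x + 6x^2

f + g = 3 + x + 6x^2


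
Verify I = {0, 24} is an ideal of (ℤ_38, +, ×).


Check ideal conditions for I = {0, 24} in ℤ_38:
(1) I is an additive subgroup? No
(2) For r ∈ ℤ_38 and a ∈ I: r·a ∈ I? No  [counterexample: r=2, a=24, r·a mod 38 = 10 ∉ I]

No, I is not an ideal of ℤ_38


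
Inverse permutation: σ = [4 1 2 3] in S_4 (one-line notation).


To find σ⁻¹, swap domain and range:
σ(1) = 4 → σ⁻¹(4) = 1
σ(2) = 1 → σ⁻¹(1) = 2
σ(3) = 2 → σ⁻¹(2) = 3
σ(4) = 3 → σ⁻¹(3) = 4

σ⁻¹ = [2 3 4 1]


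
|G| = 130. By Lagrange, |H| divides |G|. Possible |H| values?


Lagrange's theorem: |H| divides |G|
|G| = 130
Divisors of 130: 1, 2, 5, 10, 13, 26, 65, 130

Possible subgroup orders: {1, 2, 5, 10, 13, 26, 65, 130}


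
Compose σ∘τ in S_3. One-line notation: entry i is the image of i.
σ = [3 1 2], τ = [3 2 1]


σ∘τ: apply τ first, then σ
1 →τ 3 →σ 2
2 →τ 2 →σ 1
3 →τ 1 →σ 3

σ∘τ = [2 1 3]


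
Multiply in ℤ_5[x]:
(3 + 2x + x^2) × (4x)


Expand and collect like terms; reduce coefficients mod 5:
x^0: 3·0 = 0 ≡ 0 (mod 5)
x^1: 3·4 + 2·0 = 12 ≡ 2 (mod 5)
x^2: 2·4 + 1·0 = 8 ≡ 3 (mod 5)
x^3: 1·4 = 4 ≡ 4 (mod 5)
Result: 2x + 3x^2 + 4x^3

f · g = 2x + 3x^2 + 4x^3


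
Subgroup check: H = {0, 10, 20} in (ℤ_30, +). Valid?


Subgroup test for H = {0, 10, 20} in (ℤ_30, +):
(1) 0 ∈ H? Yes
(2) Closure: for all a,b ∈ H, (a+b) mod 30 ∈ H? Yes
(3) Inverses: for all a ∈ H, -a mod 30 ∈ H? Yes

Yes, H is a subgroup of ℤ_30


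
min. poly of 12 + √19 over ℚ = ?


Let α = 12 + √19. Then α - 12 = √19, so (α - 12)² = 19, giving α² - 24α + 125 = 0. Degree 2 and α ∉ ℚ, so this is the minimal polynomial.

Minimal polynomial: x² - 24x + 125


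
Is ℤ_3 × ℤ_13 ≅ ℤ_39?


Comparing ℤ_3 × ℤ_13 and ℤ_39:
gcd(3,13) = 1, so ℤ_3 × ℤ_13 ≅ ℤ_39 (CRT)

Yes, ℤ_3 × ℤ_13 ≅ ℤ_39


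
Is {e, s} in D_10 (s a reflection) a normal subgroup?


H = {e, s} in D_10 (s a reflection)
r·s·r⁻¹ = sr⁻² ≠ s for n ≥ 3, so {e, s} is not closed under conjugation

No, not a normal subgroup


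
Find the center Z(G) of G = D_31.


Z(G) = {g ∈ G | gx = xg for all x ∈ G}
For odd n, Z(D_n) = {e}: no nontrivial rotation commutes with all reflections

Z(D_31) = {e}


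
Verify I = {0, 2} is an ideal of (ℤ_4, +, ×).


Check ideal conditions for I = {0, 2} in ℤ_4:
(1) I is an additive subgroup? Yes
(2) For r ∈ ℤ_4 and a ∈ I: r·a ∈ I? Yes

Yes, I is an ideal of ℤ_4


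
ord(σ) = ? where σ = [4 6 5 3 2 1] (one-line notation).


Cycle decomposition: (1 4 3 5 2 6)
Cycle lengths: 6
Order = lcm(6) = 6

ord(σ) = 6


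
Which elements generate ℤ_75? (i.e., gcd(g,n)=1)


g generates ℤ_n iff gcd(g,n) = 1
Prime factors of 75: 3, 5
Generators are g ∈ {1,...,74} not divisible by any of these primes.
Generators: {1, 2, 4, 7, 8, 11, 13, 14, 16, 17, 19, 22, 23, 26, 28, 29, 31, 32, 34, 37, 38, 41, 43, 44, 46, 47, 49, 52, 53, 56, 58, 59, 61, 62, 64, 67, 68, 71, 73, 74}
Number of generators = φ(75) = 40

Generators of ℤ_75 = {1, 2, 4, 7, 8, 11, 13, 14, 16, 17, 19, 22, 23, 26, 28, 29, 31, 32, 34, 37, 38, 41, 43, 44, 46, 47, 49, 52, 53, 56, 58, 59, 61, 62, 64, 67, 68, 71, 73, 74}


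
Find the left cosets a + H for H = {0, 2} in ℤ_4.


H = {0, 2}, |H| = 2
Number of cosets = |G|/|H| = 4/2 = 2
0 + H = {0, 2}
1 + H = {1, 3}

Cosets: 0+H={0,2}; 1+H={1,3}


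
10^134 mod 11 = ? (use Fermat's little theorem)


Fermat's little theorem: if p is prime and gcd(a,p)=1, then a^(p-1) ≡ 1 (mod p)
p = 11 is prime, gcd(10,11) = 1
Reduce exponent: 134 mod 10 = 4
So 10^134 ≡ 10^4 (mod 11)
10^4 mod 11 = 1

10^134 ≡ 1 (mod 11)


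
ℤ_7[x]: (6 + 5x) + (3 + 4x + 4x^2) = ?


Add coefficients mod 7:
x^0: 6 + 3 = 2 (mod 7)
x^1: 5 + 4 = 2 (mod 7)
x^2: 0 + 4 = 4 (mod 7)
Result: 2 + 2x + 4x^2

f + g = 2 + 2x + 4x^2


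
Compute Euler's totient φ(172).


Factor n: 172 = 2^2 × 43
φ(n) = n · ∏(1 - 1/p) over distinct primes p | n
φ(172) = 172 · (1 - 1/2) · (1 - 1/43) = 84

φ(172) = 84


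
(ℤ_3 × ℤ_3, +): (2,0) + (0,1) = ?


Operation: componentwise addition mod (3, 3)
(2,0) + (0,1) = ((a₁+b₁) mod 3, (a₂+b₂) mod 3) with a = (2,0), b = (0,1)

(2,0) + (0,1) = (2,1)


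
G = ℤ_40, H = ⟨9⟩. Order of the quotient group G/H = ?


|⟨9⟩| = n / gcd(9, 40) = 40 / 1 = 40
H is normal (ℤ_40 is abelian).
|G/H| = |G| / |H| = 40 / 40 = 1

|G/H| = 1


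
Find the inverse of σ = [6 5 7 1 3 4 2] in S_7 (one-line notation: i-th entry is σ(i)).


To find σ⁻¹, swap domain and range:
σ(1) = 6 → σ⁻¹(6) = 1
σ(2) = 5 → σ⁻¹(5) = 2
σ(3) = 7 → σ⁻¹(7) = 3
σ(4) = 1 → σ⁻¹(1) = 4
σ(5) = 3 → σ⁻¹(3) = 5
σ(6) = 4 → σ⁻¹(4) = 6
σ(7) = 2 → σ⁻¹(2) = 7

σ⁻¹ = [4 7 5 6 2 1 3]


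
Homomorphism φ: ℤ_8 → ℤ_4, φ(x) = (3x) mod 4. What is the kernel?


Kernel = preimage of identity
ker(φ) = {x ∈ ℤ_8 : 3x ≡ 0 (mod 4)}. Since 4 | 8, φ is well-defined. The kernel is the cyclic subgroup ⟨4⟩ of ℤ_8 (order 2), i.e. {0, 4}

ker(φ) = {0, 4}


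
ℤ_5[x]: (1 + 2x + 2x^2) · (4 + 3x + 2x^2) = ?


Expand and collect like terms; reduce coefficients mod 5:
x^0: 1·4 = 4 ≡ 4 (mod 5)
x^1: 1·3 + 2·4 = 11 ≡ 1 (mod 5)
x^2: 1·2 + 2·3 + 2·4 = 16 ≡ 1 (mod 5)
x^3: 2·2 + 2·3 = 10 ≡ 0 (mod 5)
x^4: 2·2 = 4 ≡ 4 (mod 5)
Result: 4 + x + x^2 + 4x^4

f · g = 4 + x + x^2 + 4x^4


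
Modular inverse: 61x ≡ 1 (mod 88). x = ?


Use the extended Euclidean algorithm to write 1 = 61·s + 88·t; then s mod 88 is the inverse.
Euclidean algorithm:
  61 = 0·88 + 61
  88 = 1·61 + 27
  61 = 2·27 + 7
  27 = 3·7 + 6
  7 = 1·6 + 1
  6 = 6·1 + 0
gcd(61,88) = 1
Back-substitution gives: 61·(13) + 88·(-9) = 1
So 61⁻¹ ≡ 13 ≡ 13 (mod 88)
Check: 61 × 13 = 793 ≡ 1 (mod 88) ✓

61⁻¹ ≡ 13 (mod 88)


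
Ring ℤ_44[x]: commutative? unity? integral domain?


ℤ_44 has zero divisors (2·22 ≡ 0), and these lift to constant zero divisors in ℤ_44[x]; so not an integral domain
Commutative: Yes
Integral domain: No
Has unity: Yes

ℤ_44[x]: Commutative=Yes, Unity=Yes


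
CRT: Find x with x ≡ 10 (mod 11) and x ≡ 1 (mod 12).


m₁ = 11, m₂ = 12, gcd = 1, so CRT applies. M = m₁·m₂ = 132
Let M₁ = M/m₁ = 12, M₂ = M/m₂ = 11
Find y₁ ≡ M₁⁻¹ (mod m₁): 12⁻¹ ≡ 1 (mod 11)
Find y₂ ≡ M₂⁻¹ (mod m₂): 11⁻¹ ≡ 11 (mod 12)
x = a₁·M₁·y₁ + a₂·M₂·y₂ = 10·12·1 + 1·11·11 = 241
Reduce mod 132: x ≡ 109
Check: 109 mod 11 = 10 ✓, 109 mod 12 = 1 ✓

x ≡ 109 (mod 132)


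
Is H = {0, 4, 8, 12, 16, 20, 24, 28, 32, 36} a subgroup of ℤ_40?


Subgroup test for H = {0, 4, 8, 12, 16, 20, 24, 28, 32, 36} in (ℤ_40, +):
(1) 0 ∈ H? Yes
(2) Closure: for all a,b ∈ H, (a+b) mod 40 ∈ H? Yes
(3) Inverses: for all a ∈ H, -a mod 40 ∈ H? Yes

Yes, H is a subgroup of ℤ_40


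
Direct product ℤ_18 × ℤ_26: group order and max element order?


|ℤ_18 × ℤ_26| = 18 × 26 = 468
Max element order = lcm(18,26) = 234
Cyclic? No (gcd=2)

|ℤ_18×ℤ_26| = 468, max element order = 234


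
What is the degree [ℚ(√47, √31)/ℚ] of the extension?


[ℚ(√47,√31):ℚ] = [ℚ(√47,√31):ℚ(√47)]·[ℚ(√47):ℚ] = 2·2 = 4

[ℚ(√47, √31)/ℚ] = 4


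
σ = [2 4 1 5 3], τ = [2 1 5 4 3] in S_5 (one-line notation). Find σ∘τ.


σ∘τ: apply τ first, then σ
1 →τ 2 →σ 4
2 →τ 1 →σ 2
3 →τ 5 →σ 3
4 →τ 4 →σ 5
5 →τ 3 →σ 1

σ∘τ = [4 2 3 5 1]


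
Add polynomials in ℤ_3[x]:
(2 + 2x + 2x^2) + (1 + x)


Add coefficients mod 3:
x^0: 2 + 1 = 0 (mod 3)
x^1: 2 + 1 = 0 (mod 3)
x^2: 2 + 0 = 2 (mod 3)
Result: 2x^2

f + g = 2x^2


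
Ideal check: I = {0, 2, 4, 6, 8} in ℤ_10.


Check ideal conditions for I = {0, 2, 4, 6, 8} in ℤ_10:
(1) I is an additive subgroup? Yes
(2) For r ∈ ℤ_10 and a ∈ I: r·a ∈ I? Yes

Yes, I is an ideal of ℤ_10


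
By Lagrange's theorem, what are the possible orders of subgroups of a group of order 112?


Lagrange's theorem: |H| divides |G|
|G| = 112
Divisors of 112: 1, 2, 4, 7, 8, 14, 16, 28, 56, 112

Possible subgroup orders: {1, 2, 4, 7, 8, 14, 16, 28, 56, 112}


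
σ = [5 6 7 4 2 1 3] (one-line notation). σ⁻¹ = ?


To find σ⁻¹, swap domain and range:
σ(1) = 5 → σ⁻¹(5) = 1
σ(2) = 6 → σ⁻¹(6) = 2
σ(3) = 7 → σ⁻¹(7) = 3
σ(4) = 4 → σ⁻¹(4) = 4
σ(5) = 2 → σ⁻¹(2) = 5
σ(6) = 1 → σ⁻¹(1) = 6
σ(7) = 3 → σ⁻¹(3) = 7

σ⁻¹ = [6 5 7 4 1 2 3]


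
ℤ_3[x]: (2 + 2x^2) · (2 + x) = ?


Expand and collect like terms; reduce coefficients mod 3:
x^0: 2·2 = 4 ≡ 1 (mod 3)
x^1: 2·1 + 0·2 = 2 ≡ 2 (mod 3)
x^2: 0·1 + 2·2 = 4 ≡ 1 (mod 3)
x^3: 2·1 = 2 ≡ 2 (mod 3)
Result: 1 + 2x + x^2 + 2x^3

f · g = 1 + 2x + x^2 + 2x^3


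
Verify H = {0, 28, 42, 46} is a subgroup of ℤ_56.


Subgroup test for H = {0, 28, 42, 46} in (ℤ_56, +):
(1) 0 ∈ H? Yes
(2) Closure: for all a,b ∈ H, (a+b) mod 56 ∈ H? No  [counterexample: 28 + 42 = 14 ∉ H]
(3) Inverses: for all a ∈ H, -a mod 56 ∈ H? No

No, H is not a subgroup of ℤ_56


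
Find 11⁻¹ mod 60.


Use the extended Euclidean algorithm to write 1 = 11·s + 60·t; then s mod 60 is the inverse.
Euclidean algorithm:
  11 = 0·60 + 11
  60 = 5·11 + 5
  11 = 2·5 + 1
  5 = 5·1 + 0
gcd(11,60) = 1
Back-substitution gives: 11·(11) + 60·(-2) = 1
So 11⁻¹ ≡ 11 ≡ 11 (mod 60)
Check: 11 × 11 = 121 ≡ 1 (mod 60) ✓

11⁻¹ ≡ 11 (mod 60)


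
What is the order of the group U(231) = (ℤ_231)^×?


U(n) is the group of units mod n; |U(n)| = φ(n)
|U(231)| = φ(231) = 120

|U(231) = (ℤ_231)^×| = 120


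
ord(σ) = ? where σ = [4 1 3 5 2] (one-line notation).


Cycle decomposition: (1 4 5 2)
Cycle lengths: 4
Order = lcm(4) = 4

ord(σ) = 4


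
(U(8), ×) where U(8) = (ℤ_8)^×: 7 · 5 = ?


Operation: multiplication mod 8
7 · 5 = (a × b) mod 8 with a = 7, b = 5

7 · 5 = 3


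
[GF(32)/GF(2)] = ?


GF(32) = GF(2^5), so the extension degree is 5

[GF(32)/GF(2)] = 5


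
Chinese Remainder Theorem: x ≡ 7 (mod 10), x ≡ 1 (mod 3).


m₁ = 10, m₂ = 3, gcd = 1, so CRT applies. M = m₁·m₂ = 30
Let M₁ = M/m₁ = 3, M₂ = M/m₂ = 10
Find y₁ ≡ M₁⁻¹ (mod m₁): 3⁻¹ ≡ 7 (mod 10)
Find y₂ ≡ M₂⁻¹ (mod m₂): 10⁻¹ ≡ 1 (mod 3)
x = a₁·M₁·y₁ + a₂·M₂·y₂ = 7·3·7 + 1·10·1 = 157
Reduce mod 30: x ≡ 7
Check: 7 mod 10 = 7 ✓, 7 mod 3 = 1 ✓

x ≡ 7 (mod 30)


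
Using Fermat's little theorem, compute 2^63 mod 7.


Fermat's little theorem: if p is prime and gcd(a,p)=1, then a^(p-1) ≡ 1 (mod p)
p = 7 is prime, gcd(2,7) = 1
Reduce exponent: 63 mod 6 = 3
So 2^63 ≡ 2^3 (mod 7)
2^3 mod 7 = 1

2^63 ≡ 1 (mod 7)


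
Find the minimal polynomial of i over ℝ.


i satisfies x² + 1 = 0, irreducible over ℝ

Minimal polynomial: x² + 1


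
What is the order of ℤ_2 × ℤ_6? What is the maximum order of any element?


|ℤ_2 × ℤ_6| = 2 × 6 = 12
Max element order = lcm(2,6) = 6
Cyclic? No (gcd=2)

|ℤ_2×ℤ_6| = 12, max element order = 6


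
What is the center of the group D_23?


Z(G) = {g ∈ G | gx = xg for all x ∈ G}
For odd n, Z(D_n) = {e}: no nontrivial rotation commutes with all reflections

Z(D_23) = {e}


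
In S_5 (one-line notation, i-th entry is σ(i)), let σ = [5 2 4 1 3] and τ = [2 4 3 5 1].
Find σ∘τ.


σ∘τ: apply τ first, then σ
1 →τ 2 →σ 2
2 →τ 4 →σ 1
3 →τ 3 →σ 4
4 →τ 5 →σ 3
5 →τ 1 →σ 5

σ∘τ = [2 1 4 3 5]


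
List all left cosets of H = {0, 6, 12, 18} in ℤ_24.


H = {0, 6, 12, 18}, |H| = 4
Number of cosets = |G|/|H| = 24/4 = 6
0 + H = {0, 6, 12, 18}
1 + H = {1, 7, 13, 19}
2 + H = {2, 8, 14, 20}
3 + H = {3, 9, 15, 21}
4 + H = {4, 10, 16, 22}
5 + H = {5, 11, 17, 23}

Cosets: 0+H={0,6,12,18}; 1+H={1,7,13,19}; 2+H={2,8,14,20}; 3+H={3,9,15,21}; 4+H={4,10,16,22}; 5+H={5,11,17,23}


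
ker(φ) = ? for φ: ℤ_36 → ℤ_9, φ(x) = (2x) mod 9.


Kernel = preimage of identity
ker(φ) = {x ∈ ℤ_36 : 2x ≡ 0 (mod 9)}. Since 9 | 36, φ is well-defined. The kernel is the cyclic subgroup ⟨9⟩ of ℤ_36 (order 4), i.e. {0, 9, 18, 27}

ker(φ) = {0, 9, 18, 27}


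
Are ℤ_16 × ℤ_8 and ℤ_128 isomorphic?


Comparing ℤ_16 × ℤ_8 and ℤ_128:
gcd(16,8) = 8 ≠ 1. Max element order in ℤ_16×ℤ_8 is lcm(16,8) = 16 < 128, so it has no element of order 128

No, ℤ_16 × ℤ_8 ≇ ℤ_128


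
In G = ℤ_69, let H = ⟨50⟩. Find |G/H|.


|⟨50⟩| = n / gcd(50, 69) = 69 / 1 = 69
H is normal (ℤ_69 is abelian).
|G/H| = |G| / |H| = 69 / 69 = 1

|G/H| = 1


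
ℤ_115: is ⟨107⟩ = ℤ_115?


g generates ℤ_n iff gcd(g, n) = 1
gcd(107, 115) = 1
Since gcd = 1, 107 is a generator.

Yes, 107 generates ℤ_115


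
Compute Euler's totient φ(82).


Factor n: 82 = 2 × 41
φ(n) = n · ∏(1 - 1/p) over distinct primes p | n
φ(82) = 82 · (1 - 1/2) · (1 - 1/41) = 40

φ(82) = 40


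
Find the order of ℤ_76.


ℤ_n has n elements.

|ℤ_76| = 76


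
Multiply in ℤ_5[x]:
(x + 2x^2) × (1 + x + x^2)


Expand and collect like terms; reduce coefficients mod 5:
x^0: 0·1 = 0 ≡ 0 (mod 5)
x^1: 0·1 + 1·1 = 1 ≡ 1 (mod 5)
x^2: 0·1 + 1·1 + 2·1 = 3 ≡ 3 (mod 5)
x^3: 1·1 + 2·1 = 3 ≡ 3 (mod 5)
x^4: 2·1 = 2 ≡ 2 (mod 5)
Result: x + 3x^2 + 3x^3 + 2x^4

f · g = x + 3x^2 + 3x^3 + 2x^4


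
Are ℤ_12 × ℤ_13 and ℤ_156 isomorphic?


Comparing ℤ_12 × ℤ_13 and ℤ_156:
gcd(12,13) = 1, so ℤ_12 × ℤ_13 ≅ ℤ_156 (CRT)

Yes, ℤ_12 × ℤ_13 ≅ ℤ_156


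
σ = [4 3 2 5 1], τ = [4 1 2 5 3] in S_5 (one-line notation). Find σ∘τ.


σ∘τ: apply τ first, then σ
1 →τ 4 →σ 5
2 →τ 1 →σ 4
3 →τ 2 →σ 3
4 →τ 5 →σ 1
5 →τ 3 →σ 2

σ∘τ = [5 4 3 1 2]


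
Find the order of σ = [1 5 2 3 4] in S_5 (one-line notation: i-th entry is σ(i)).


Cycle decomposition: (2 5 4 3)
Cycle lengths: 4
Order = lcm(4) = 4

ord(σ) = 4


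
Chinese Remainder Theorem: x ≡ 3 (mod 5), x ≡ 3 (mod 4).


m₁ = 5, m₂ = 4, gcd = 1, so CRT applies. M = m₁·m₂ = 20
Let M₁ = M/m₁ = 4, M₂ = M/m₂ = 5
Find y₁ ≡ M₁⁻¹ (mod m₁): 4⁻¹ ≡ 4 (mod 5)
Find y₂ ≡ M₂⁻¹ (mod m₂): 5⁻¹ ≡ 1 (mod 4)
x = a₁·M₁·y₁ + a₂·M₂·y₂ = 3·4·4 + 3·5·1 = 63
Reduce mod 20: x ≡ 3
Check: 3 mod 5 = 3 ✓, 3 mod 4 = 3 ✓

x ≡ 3 (mod 20)


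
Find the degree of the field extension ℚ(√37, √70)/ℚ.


[ℚ(√37,√70):ℚ] = [ℚ(√37,√70):ℚ(√37)]·[ℚ(√37):ℚ] = 2·2 = 4

[ℚ(√37, √70)/ℚ] = 4


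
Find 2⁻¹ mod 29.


Use the extended Euclidean algorithm to write 1 = 2·s + 29·t; then s mod 29 is the inverse.
Euclidean algorithm:
  2 = 0·29 + 2
  29 = 14·2 + 1
  2 = 2·1 + 0
gcd(2,29) = 1
Back-substitution gives: 2·(-14) + 29·(1) = 1
So 2⁻¹ ≡ -14 ≡ 15 (mod 29)
Check: 2 × 15 = 30 ≡ 1 (mod 29) ✓

2⁻¹ ≡ 15 (mod 29)


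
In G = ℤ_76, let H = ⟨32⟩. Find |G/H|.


|⟨32⟩| = n / gcd(32, 76) = 76 / 4 = 19
H is normal (ℤ_76 is abelian).
|G/H| = |G| / |H| = 76 / 19 = 4

|G/H| = 4


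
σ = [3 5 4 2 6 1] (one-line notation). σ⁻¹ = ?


To find σ⁻¹, swap domain and range:
σ(1) = 3 → σ⁻¹(3) = 1
σ(2) = 5 → σ⁻¹(5) = 2
σ(3) = 4 → σ⁻¹(4) = 3
σ(4) = 2 → σ⁻¹(2) = 4
σ(5) = 6 → σ⁻¹(6) = 5
σ(6) = 1 → σ⁻¹(1) = 6

σ⁻¹ = [6 4 1 3 2 5]


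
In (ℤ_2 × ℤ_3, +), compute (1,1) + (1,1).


Operation: componentwise addition mod (2, 3)
(1,1) + (1,1) = ((a₁+b₁) mod 2, (a₂+b₂) mod 3) with a = (1,1), b = (1,1)

(1,1) + (1,1) = (0,2)


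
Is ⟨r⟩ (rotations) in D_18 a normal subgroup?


H = ⟨r⟩ (rotations) in D_18
The rotation subgroup ⟨r⟩ has index 2 in D_18, so it is normal

Yes, normal subgroup


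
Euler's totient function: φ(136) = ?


Factor n: 136 = 2^3 × 17
φ(n) = n · ∏(1 - 1/p) over distinct primes p | n
φ(136) = 136 · (1 - 1/2) · (1 - 1/17) = 64

φ(136) = 64


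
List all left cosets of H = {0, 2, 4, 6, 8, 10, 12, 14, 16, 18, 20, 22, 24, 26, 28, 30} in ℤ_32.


H = {0, 2, 4, 6, 8, 10, 12, 14, 16, 18, 20, 22, 24, 26, 28, 30}, |H| = 16
Number of cosets = |G|/|H| = 32/16 = 2
0 + H = {0, 2, 4, 6, 8, 10, 12, 14, 16, 18, 20, 22, 24, 26, 28, 30}
1 + H = {1, 3, 5, 7, 9, 11, 13, 15, 17, 19, 21, 23, 25, 27, 29, 31}

Cosets: 0+H={0,2,4,6,8,10,12,14,16,18,20,22,24,26,28,30}; 1+H={1,3,5,7,9,11,13,15,17,19,21,23,25,27,29,31}


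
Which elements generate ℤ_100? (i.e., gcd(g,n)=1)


g generates ℤ_n iff gcd(g,n) = 1
Prime factors of 100: 2, 5
Generators are g ∈ {1,...,99} not divisible by any of these primes.
Generators: {1, 3, 7, 9, 11, 13, 17, 19, 21, 23, 27, 29, 31, 33, 37, 39, 41, 43, 47, 49, 51, 53, 57, 59, 61, 63, 67, 69, 71, 73, 77, 79, 81, 83, 87, 89, 91, 93, 97, 99}
Number of generators = φ(100) = 40

Generators of ℤ_100 = {1, 3, 7, 9, 11, 13, 17, 19, 21, 23, 27, 29, 31, 33, 37, 39, 41, 43, 47, 49, 51, 53, 57, 59, 61, 63, 67, 69, 71, 73, 77, 79, 81, 83, 87, 89, 91, 93, 97, 99}


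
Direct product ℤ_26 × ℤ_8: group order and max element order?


|ℤ_26 × ℤ_8| = 26 × 8 = 208
Max element order = lcm(26,8) = 104
Cyclic? No (gcd=2)

|ℤ_26×ℤ_8| = 208, max element order = 104


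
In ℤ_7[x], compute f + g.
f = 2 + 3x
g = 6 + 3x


Add coefficients mod 7:
x^0: 2 + 6 = 1 (mod 7)
x^1: 3 + 3 = 6 (mod 7)
Result: 1 + 6x

f + g = 1 + 6x


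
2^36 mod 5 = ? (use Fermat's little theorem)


Fermat's little theorem: if p is prime and gcd(a,p)=1, then a^(p-1) ≡ 1 (mod p)
p = 5 is prime, gcd(2,5) = 1
Reduce exponent: 36 mod 4 = 0
So 2^36 ≡ 2^0 (mod 5)
2^0 = 1

2^36 ≡ 1 (mod 5)


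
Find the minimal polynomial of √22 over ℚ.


√22 satisfies x² - 22 = 0, irreducible over ℚ since 22 is squarefree

Minimal polynomial: x² - 22


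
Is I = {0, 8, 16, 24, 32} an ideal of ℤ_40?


Check ideal conditions for I = {0, 8, 16, 24, 32} in ℤ_40:
(1) I is an additive subgroup? Yes
(2) For r ∈ ℤ_40 and a ∈ I: r·a ∈ I? Yes

Yes, I is an ideal of ℤ_40


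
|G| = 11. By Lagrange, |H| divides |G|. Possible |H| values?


Lagrange's theorem: |H| divides |G|
|G| = 11
Divisors of 11: 1, 11

Possible subgroup orders: {1, 11}


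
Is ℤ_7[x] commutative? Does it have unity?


ℤ_7 is a field (n prime), so ℤ_7[x] is a commutative integral domain with unity
Commutative: Yes
Integral domain: Yes
Has unity: Yes

ℤ_7[x]: Commutative=Yes, Unity=Yes


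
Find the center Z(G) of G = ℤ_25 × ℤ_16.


Z(G) = {g ∈ G | gx = xg for all x ∈ G}
Direct product of abelian groups is abelian, so Z(G) = G

Z(ℤ_25 × ℤ_16) = ℤ_25 × ℤ_16


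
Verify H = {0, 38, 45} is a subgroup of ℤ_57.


Subgroup test for H = {0, 38, 45} in (ℤ_57, +):
(1) 0 ∈ H? Yes
(2) Closure: for all a,b ∈ H, (a+b) mod 57 ∈ H? No  [counterexample: 38 + 38 = 19 ∉ H]
(3) Inverses: for all a ∈ H, -a mod 57 ∈ H? No

No, H is not a subgroup of ℤ_57


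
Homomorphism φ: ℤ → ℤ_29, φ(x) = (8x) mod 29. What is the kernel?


Kernel = preimage of identity
ker(φ) = {x ∈ ℤ : 8x ≡ 0 (mod 29)}. gcd(8,29) = 1, so 8x ≡ 0 (mod 29) ⟺ x ≡ 0 (mod 29/1 = 29). Hence ker(φ) = 29ℤ

ker(φ) = 29ℤ


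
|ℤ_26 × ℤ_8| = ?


|A × B| = |A| · |B|
|ℤ_26 × ℤ_8| = 26 × 8 = 208

|ℤ_26 × ℤ_8| = 208


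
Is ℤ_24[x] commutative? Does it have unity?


ℤ_24 has zero divisors (2·12 ≡ 0), and these lift to constant zero divisors in ℤ_24[x]; so not an integral domain
Commutative: Yes
Integral domain: No
Has unity: Yes

ℤ_24[x]: Commutative=Yes, Unity=Yes


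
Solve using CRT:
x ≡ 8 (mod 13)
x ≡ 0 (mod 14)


m₁ = 13, m₂ = 14, gcd = 1, so CRT applies. M = m₁·m₂ = 182
Let M₁ = M/m₁ = 14, M₂ = M/m₂ = 13
Find y₁ ≡ M₁⁻¹ (mod m₁): 14⁻¹ ≡ 1 (mod 13)
Find y₂ ≡ M₂⁻¹ (mod m₂): 13⁻¹ ≡ 13 (mod 14)
x = a₁·M₁·y₁ + a₂·M₂·y₂ = 8·14·1 + 0·13·13 = 112
Reduce mod 182: x ≡ 112
Check: 112 mod 13 = 8 ✓, 112 mod 14 = 0 ✓

x ≡ 112 (mod 182)


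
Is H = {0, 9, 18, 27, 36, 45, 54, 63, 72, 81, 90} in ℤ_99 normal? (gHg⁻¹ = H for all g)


H = {0, 9, 18, 27, 36, 45, 54, 63, 72, 81, 90} in ℤ_99
ℤ_99 is abelian; every subgroup of an abelian group is normal

Yes, normal subgroup


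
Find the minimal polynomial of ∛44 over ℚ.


∛44 satisfies x³ - 44 = 0, irreducible over ℚ (no rational root; 44 is not a perfect cube)

Minimal polynomial: x³ - 44


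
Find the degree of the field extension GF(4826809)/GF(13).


GF(4826809) = GF(13^6), so the extension degree is 6

[GF(4826809)/GF(13)] = 6


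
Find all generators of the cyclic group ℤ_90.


g generates ℤ_n iff gcd(g,n) = 1
Prime factors of 90: 2, 3, 5
Generators are g ∈ {1,...,89} not divisible by any of these primes.
Generators: {1, 7, 11, 13, 17, 19, 23, 29, 31, 37, 41, 43, 47, 49, 53, 59, 61, 67, 71, 73, 77, 79, 83, 89}
Number of generators = φ(90) = 24

Generators of ℤ_90 = {1, 7, 11, 13, 17, 19, 23, 29, 31, 37, 41, 43, 47, 49, 53, 59, 61, 67, 71, 73, 77, 79, 83, 89}


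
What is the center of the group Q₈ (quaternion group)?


Z(G) = {g ∈ G | gx = xg for all x ∈ G}
In Q₈ = {±1, ±i, ±j, ±k}, only ±1 commute with every element

Z(Q₈ (quaternion group)) = {1, -1}


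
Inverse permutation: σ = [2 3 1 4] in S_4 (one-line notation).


To find σ⁻¹, swap domain and range:
σ(1) = 2 → σ⁻¹(2) = 1
σ(2) = 3 → σ⁻¹(3) = 2
σ(3) = 1 → σ⁻¹(1) = 3
σ(4) = 4 → σ⁻¹(4) = 4

σ⁻¹ = [3 1 2 4]


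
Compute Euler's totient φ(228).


Factor n: 228 = 2^2 × 3 × 19
φ(n) = n · ∏(1 - 1/p) over distinct primes p | n
φ(228) = 228 · (1 - 1/2) · (1 - 1/3) · (1 - 1/19) = 72

φ(228) = 72


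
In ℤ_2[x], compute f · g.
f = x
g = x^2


Expand and collect like terms; reduce coefficients mod 2:
x^0: 0·0 = 0 ≡ 0 (mod 2)
x^1: 0·0 + 1·0 = 0 ≡ 0 (mod 2)
x^2: 0·1 + 1·0 = 0 ≡ 0 (mod 2)
x^3: 1·1 = 1 ≡ 1 (mod 2)
Result: x^3

f · g = x^3


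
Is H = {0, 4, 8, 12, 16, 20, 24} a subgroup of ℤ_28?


Subgroup test for H = {0, 4, 8, 12, 16, 20, 24} in (ℤ_28, +):
(1) 0 ∈ H? Yes
(2) Closure: for all a,b ∈ H, (a+b) mod 28 ∈ H? Yes
(3) Inverses: for all a ∈ H, -a mod 28 ∈ H? Yes

Yes, H is a subgroup of ℤ_28


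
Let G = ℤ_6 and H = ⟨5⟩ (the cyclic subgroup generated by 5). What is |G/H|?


|⟨5⟩| = n / gcd(5, 6) = 6 / 1 = 6
H is normal (ℤ_6 is abelian).
|G/H| = |G| / |H| = 6 / 6 = 1

|G/H| = 1


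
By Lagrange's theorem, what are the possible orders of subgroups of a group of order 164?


Lagrange's theorem: |H| divides |G|
|G| = 164
Divisors of 164: 1, 2, 4, 41, 82, 164

Possible subgroup orders: {1, 2, 4, 41, 82, 164}


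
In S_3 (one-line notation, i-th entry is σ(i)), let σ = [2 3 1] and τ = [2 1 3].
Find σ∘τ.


σ∘τ: apply τ first, then σ
1 →τ 2 →σ 3
2 →τ 1 →σ 2
3 →τ 3 →σ 1

σ∘τ = [3 2 1]


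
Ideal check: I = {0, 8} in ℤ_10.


Check ideal conditions for I = {0, 8} in ℤ_10:
(1) I is an additive subgroup? No
(2) For r ∈ ℤ_10 and a ∈ I: r·a ∈ I? No  [counterexample: r=2, a=8, r·a mod 10 = 6 ∉ I]

No, I is not an ideal of ℤ_10


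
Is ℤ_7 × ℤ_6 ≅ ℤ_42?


Comparing ℤ_7 × ℤ_6 and ℤ_42:
gcd(7,6) = 1, so ℤ_7 × ℤ_6 ≅ ℤ_42 (CRT)

Yes, ℤ_7 × ℤ_6 ≅ ℤ_42


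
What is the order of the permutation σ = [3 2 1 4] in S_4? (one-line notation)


Cycle decomposition: (1 3)
Cycle lengths: 2
Order = lcm(2) = 2

ord(σ) = 2


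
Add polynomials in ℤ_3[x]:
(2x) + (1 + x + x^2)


Add coefficients mod 3:
x^0: 0 + 1 = 1 (mod 3)
x^1: 2 + 1 = 0 (mod 3)
x^2: 0 + 1 = 1 (mod 3)
Result: 1 + x^2

f + g = 1 + x^2


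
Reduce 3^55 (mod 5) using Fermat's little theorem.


Fermat's little theorem: if p is prime and gcd(a,p)=1, then a^(p-1) ≡ 1 (mod p)
p = 5 is prime, gcd(3,5) = 1
Reduce exponent: 55 mod 4 = 3
So 3^55 ≡ 3^3 (mod 5)
3^3 mod 5 = 2

3^55 ≡ 2 (mod 5)


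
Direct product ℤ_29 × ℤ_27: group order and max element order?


|ℤ_29 × ℤ_27| = 29 × 27 = 783
Max element order = lcm(29,27) = 783
Cyclic? Yes (gcd=1)

|ℤ_29×ℤ_27| = 783, max element order = 783


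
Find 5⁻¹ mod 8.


Use the extended Euclidean algorithm to write 1 = 5·s + 8·t; then s mod 8 is the inverse.
Euclidean algorithm:
  5 = 0·8 + 5
  8 = 1·5 + 3
  5 = 1·3 + 2
  3 = 1·2 + 1
  2 = 2·1 + 0
gcd(5,8) = 1
Back-substitution gives: 5·(-3) + 8·(2) = 1
So 5⁻¹ ≡ -3 ≡ 5 (mod 8)
Check: 5 × 5 = 25 ≡ 1 (mod 8) ✓

5⁻¹ ≡ 5 (mod 8)


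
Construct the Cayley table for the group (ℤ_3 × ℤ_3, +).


Elements: {(0,0), (0,1), (0,2), (1,0), (1,1), (1,2), (2,0), (2,1), (2,2)}
Operation: componentwise addition mod (3, 3)
Entry (a, b) = ((a₁+b₁) mod 3, (a₂+b₂) mod 3)

Cayley table:
      | (0,0) | (0,1) | (0,2) | (1,0) | (1,1) | (1,2) | (2,0) | (2,1) | (2,2)
(0,0) | (0,0) | (0,1) | (0,2) | (1,0) | (1,1) | (1,2) | (2,0) | (2,1) | (2,2)
(0,1) | (0,1) | (0,2) | (0,0) | (1,1) | (1,2) | (1,0) | (2,1) | (2,2) | (2,0)
(0,2) | (0,2) | (0,0) | (0,1) | (1,2) | (1,0) | (1,1) | (2,2) | (2,0) | (2,1)
(1,0) | (1,0) | (1,1) | (1,2) | (2,0) | (2,1) | (2,2) | (0,0) | (0,1) | (0,2)
(1,1) | (1,1) | (1,2) | (1,0) | (2,1) | (2,2) | (2,0) | (0,1) | (0,2) | (0,0)
(1,2) | (1,2) | (1,0) | (1,1) | (2,2) | (2,0) | (2,1) | (0,2) | (0,0) | (0,1)
(2,0) | (2,0) | (2,1) | (2,2) | (0,0) | (0,1) | (0,2) | (1,0) | (1,1) | (1,2)
(2,1) | (2,1) | (2,2) | (2,0) | (0,1) | (0,2) | (0,0) | (1,1) | (1,2) | (1,0)
(2,2) | (2,2) | (2,0) | (2,1) | (0,2) | (0,0) | (0,1) | (1,2) | (1,0) | (1,1)


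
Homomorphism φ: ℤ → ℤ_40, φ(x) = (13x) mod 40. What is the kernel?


Kernel = preimage of identity
ker(φ) = {x ∈ ℤ : 13x ≡ 0 (mod 40)}. gcd(13,40) = 1, so 13x ≡ 0 (mod 40) ⟺ x ≡ 0 (mod 40/1 = 40). Hence ker(φ) = 40ℤ

ker(φ) = 40ℤ


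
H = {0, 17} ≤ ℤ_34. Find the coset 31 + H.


31 + H = {31 + h (mod 34) : h ∈ H}
31+0=31, 31+17=14
31 + H = {14, 31} = 14 + H

31 + H = {14, 31}


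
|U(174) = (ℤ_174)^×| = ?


U(n) is the group of units mod n; |U(n)| = φ(n)
|U(174)| = φ(174) = 56

|U(174) = (ℤ_174)^×| = 56


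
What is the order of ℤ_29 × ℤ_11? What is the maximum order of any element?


|ℤ_29 × ℤ_11| = 29 × 11 = 319
Max element order = lcm(29,11) = 319
Cyclic? Yes (gcd=1)

|ℤ_29×ℤ_11| = 319, max element order = 319


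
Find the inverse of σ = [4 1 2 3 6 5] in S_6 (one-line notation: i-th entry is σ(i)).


To find σ⁻¹, swap domain and range:
σ(1) = 4 → σ⁻¹(4) = 1
σ(2) = 1 → σ⁻¹(1) = 2
σ(3) = 2 → σ⁻¹(2) = 3
σ(4) = 3 → σ⁻¹(3) = 4
σ(5) = 6 → σ⁻¹(6) = 5
σ(6) = 5 → σ⁻¹(5) = 6

σ⁻¹ = [2 3 4 1 6 5]


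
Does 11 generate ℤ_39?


g generates ℤ_n iff gcd(g, n) = 1
gcd(11, 39) = 1
Since gcd = 1, 11 is a generator.

Yes, 11 generates ℤ_39


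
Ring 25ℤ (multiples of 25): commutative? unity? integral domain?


25ℤ is a commutative ring under +,× but has no multiplicative identity (1 ∉ 25ℤ); it has no zero divisors, but without unity it is not an integral domain
Commutative: Yes
Integral domain: No
Has unity: No

25ℤ (multiples of 25): Commutative=Yes, Unity=No


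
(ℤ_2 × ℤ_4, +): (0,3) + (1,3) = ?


Operation: componentwise addition mod (2, 4)
(0,3) + (1,3) = ((a₁+b₁) mod 2, (a₂+b₂) mod 4) with a = (0,3), b = (1,3)

(0,3) + (1,3) = (1,2)


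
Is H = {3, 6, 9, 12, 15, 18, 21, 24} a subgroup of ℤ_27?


Subgroup test for H = {3, 6, 9, 12, 15, 18, 21, 24} in (ℤ_27, +):
(1) 0 ∈ H? No
(2) Closure: for all a,b ∈ H, (a+b) mod 27 ∈ H? No  [counterexample: 3 + 24 = 0 ∉ H]
(3) Inverses: for all a ∈ H, -a mod 27 ∈ H? Yes

No, H is not a subgroup of ℤ_27


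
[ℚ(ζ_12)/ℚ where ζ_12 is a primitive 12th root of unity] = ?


[ℚ(ζ_n):ℚ] = deg Φ_n(x) = φ(n). Here φ(12) = 4

[ℚ(ζ_12)/ℚ where ζ_12 is a primitive 12th root of unity] = 4


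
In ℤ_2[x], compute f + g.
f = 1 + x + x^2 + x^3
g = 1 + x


Add coefficients mod 2:
x^0: 1 + 1 = 0 (mod 2)
x^1: 1 + 1 = 0 (mod 2)
x^2: 1 + 0 = 1 (mod 2)
x^3: 1 + 0 = 1 (mod 2)
Result: x^2 + x^3

f + g = x^2 + x^3


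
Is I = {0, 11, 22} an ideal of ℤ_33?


Check ideal conditions for I = {0, 11, 22} in ℤ_33:
(1) I is an additive subgroup? Yes
(2) For r ∈ ℤ_33 and a ∈ I: r·a ∈ I? Yes

Yes, I is an ideal of ℤ_33


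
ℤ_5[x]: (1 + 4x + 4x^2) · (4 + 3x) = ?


Expand and collect like terms; reduce coefficients mod 5:
x^0: 1·4 = 4 ≡ 4 (mod 5)
x^1: 1·3 + 4·4 = 19 ≡ 4 (mod 5)
x^2: 4·3 + 4·4 = 28 ≡ 3 (mod 5)
x^3: 4·3 = 12 ≡ 2 (mod 5)
Result: 4 + 4x + 3x^2 + 2x^3

f · g = 4 + 4x + 3x^2 + 2x^3


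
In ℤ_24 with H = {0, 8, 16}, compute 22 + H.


22 + H = {22 + h (mod 24) : h ∈ H}
22+0=22, 22+8=6, 22+16=14
22 + H = {6, 14, 22} = 6 + H

22 + H = {6, 14, 22}


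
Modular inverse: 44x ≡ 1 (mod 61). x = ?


Use the extended Euclidean algorithm to write 1 = 44·s + 61·t; then s mod 61 is the inverse.
Euclidean algorithm:
  44 = 0·61 + 44
  61 = 1·44 + 17
  44 = 2·17 + 10
  17 = 1·10 + 7
  10 = 1·7 + 3
  7 = 2·3 + 1
  3 = 3·1 + 0
gcd(44,61) = 1
Back-substitution gives: 44·(-18) + 61·(13) = 1
So 44⁻¹ ≡ -18 ≡ 43 (mod 61)
Check: 44 × 43 = 1892 ≡ 1 (mod 61) ✓

44⁻¹ ≡ 43 (mod 61)


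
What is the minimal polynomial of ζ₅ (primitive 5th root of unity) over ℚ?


ζ₅ is a root of Φ₅(x) = x⁴ + x³ + x² + x + 1, irreducible over ℚ

Minimal polynomial: x⁴ + x³ + x² + x + 1


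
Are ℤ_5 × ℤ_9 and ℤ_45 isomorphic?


Comparing ℤ_5 × ℤ_9 and ℤ_45:
gcd(5,9) = 1, so ℤ_5 × ℤ_9 ≅ ℤ_45 (CRT)

Yes, ℤ_5 × ℤ_9 ≅ ℤ_45


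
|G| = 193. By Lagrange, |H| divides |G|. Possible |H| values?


Lagrange's theorem: |H| divides |G|
|G| = 193
Divisors of 193: 1, 193

Possible subgroup orders: {1, 193}


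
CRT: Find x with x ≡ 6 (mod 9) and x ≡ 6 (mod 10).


m₁ = 9, m₂ = 10, gcd = 1, so CRT applies. M = m₁·m₂ = 90
Let M₁ = M/m₁ = 10, M₂ = M/m₂ = 9
Find y₁ ≡ M₁⁻¹ (mod m₁): 10⁻¹ ≡ 1 (mod 9)
Find y₂ ≡ M₂⁻¹ (mod m₂): 9⁻¹ ≡ 9 (mod 10)
x = a₁·M₁·y₁ + a₂·M₂·y₂ = 6·10·1 + 6·9·9 = 546
Reduce mod 90: x ≡ 6
Check: 6 mod 9 = 6 ✓, 6 mod 10 = 6 ✓

x ≡ 6 (mod 90)


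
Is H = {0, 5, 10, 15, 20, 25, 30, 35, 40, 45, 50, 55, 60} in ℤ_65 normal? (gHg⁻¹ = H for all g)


H = {0, 5, 10, 15, 20, 25, 30, 35, 40, 45, 50, 55, 60} in ℤ_65
ℤ_65 is abelian; every subgroup of an abelian group is normal

Yes, normal subgroup


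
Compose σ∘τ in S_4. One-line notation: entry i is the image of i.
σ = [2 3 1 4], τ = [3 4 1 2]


σ∘τ: apply τ first, then σ
1 →τ 3 →σ 1
2 →τ 4 →σ 4
3 →τ 1 →σ 2
4 →τ 2 →σ 3

σ∘τ = [1 4 2 3]


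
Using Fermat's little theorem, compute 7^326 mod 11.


Fermat's little theorem: if p is prime and gcd(a,p)=1, then a^(p-1) ≡ 1 (mod p)
p = 11 is prime, gcd(7,11) = 1
Reduce exponent: 326 mod 10 = 6
So 7^326 ≡ 7^6 (mod 11)
7^6 mod 11 = 4

7^326 ≡ 4 (mod 11)


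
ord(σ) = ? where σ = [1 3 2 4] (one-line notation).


Cycle decomposition: (2 3)
Cycle lengths: 2
Order = lcm(2) = 2

ord(σ) = 2


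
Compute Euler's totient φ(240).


Factor n: 240 = 2^4 × 3 × 5
φ(n) = n · ∏(1 - 1/p) over distinct primes p | n
φ(240) = 240 · (1 - 1/2) · (1 - 1/3) · (1 - 1/5) = 64

φ(240) = 64


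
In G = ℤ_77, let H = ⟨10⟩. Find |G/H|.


|⟨10⟩| = n / gcd(10, 77) = 77 / 1 = 77
H is normal (ℤ_77 is abelian).
|G/H| = |G| / |H| = 77 / 77 = 1

|G/H| = 1


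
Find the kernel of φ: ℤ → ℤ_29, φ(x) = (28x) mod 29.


Kernel = preimage of identity
ker(φ) = {x ∈ ℤ : 28x ≡ 0 (mod 29)}. gcd(28,29) = 1, so 28x ≡ 0 (mod 29) ⟺ x ≡ 0 (mod 29/1 = 29). Hence ker(φ) = 29ℤ

ker(φ) = 29ℤ


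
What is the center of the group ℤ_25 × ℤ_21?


Z(G) = {g ∈ G | gx = xg for all x ∈ G}
Direct product of abelian groups is abelian, so Z(G) = G

Z(ℤ_25 × ℤ_21) = ℤ_25 × ℤ_21


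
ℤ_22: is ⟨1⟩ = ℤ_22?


g generates ℤ_n iff gcd(g, n) = 1
gcd(1, 22) = 1
Since gcd = 1, 1 is a generator.

Yes, 1 generates ℤ_22


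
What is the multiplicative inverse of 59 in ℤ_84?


Use the extended Euclidean algorithm to write 1 = 59·s + 84·t; then s mod 84 is the inverse.
Euclidean algorithm:
  59 = 0·84 + 59
  84 = 1·59 + 25
  59 = 2·25 + 9
  25 = 2·9 + 7
  9 = 1·7 + 2
  7 = 3·2 + 1
  2 = 2·1 + 0
gcd(59,84) = 1
Back-substitution gives: 59·(-37) + 84·(26) = 1
So 59⁻¹ ≡ -37 ≡ 47 (mod 84)
Check: 59 × 47 = 2773 ≡ 1 (mod 84) ✓

59⁻¹ ≡ 47 (mod 84)


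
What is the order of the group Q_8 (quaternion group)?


Q_8 = {±1, ±i, ±j, ±k}
|Q_8| = 8

|Q_8 (quaternion group)| = 8


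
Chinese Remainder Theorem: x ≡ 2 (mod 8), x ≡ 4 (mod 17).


m₁ = 8, m₂ = 17, gcd = 1, so CRT applies. M = m₁·m₂ = 136
Let M₁ = M/m₁ = 17, M₂ = M/m₂ = 8
Find y₁ ≡ M₁⁻¹ (mod m₁): 17⁻¹ ≡ 1 (mod 8)
Find y₂ ≡ M₂⁻¹ (mod m₂): 8⁻¹ ≡ 15 (mod 17)
x = a₁·M₁·y₁ + a₂·M₂·y₂ = 2·17·1 + 4·8·15 = 514
Reduce mod 136: x ≡ 106
Check: 106 mod 8 = 2 ✓, 106 mod 17 = 4 ✓

x ≡ 106 (mod 136)


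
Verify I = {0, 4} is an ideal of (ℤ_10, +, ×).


Check ideal conditions for I = {0, 4} in ℤ_10:
(1) I is an additive subgroup? No
(2) For r ∈ ℤ_10 and a ∈ I: r·a ∈ I? No  [counterexample: r=2, a=4, r·a mod 10 = 8 ∉ I]

No, I is not an ideal of ℤ_10


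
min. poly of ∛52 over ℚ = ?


∛52 satisfies x³ - 52 = 0, irreducible over ℚ (no rational root; 52 is not a perfect cube)

Minimal polynomial: x³ - 52


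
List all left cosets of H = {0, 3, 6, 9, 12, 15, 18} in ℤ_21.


H = {0, 3, 6, 9, 12, 15, 18}, |H| = 7
Number of cosets = |G|/|H| = 21/7 = 3
0 + H = {0, 3, 6, 9, 12, 15, 18}
1 + H = {1, 4, 7, 10, 13, 16, 19}
2 + H = {2, 5, 8, 11, 14, 17, 20}

Cosets: 0+H={0,3,6,9,12,15,18}; 1+H={1,4,7,10,13,16,19}; 2+H={2,5,8,11,14,17,20}


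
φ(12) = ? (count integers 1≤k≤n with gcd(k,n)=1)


φ(n) = count of k ∈ {1,...,n} with gcd(k,n)=1
Coprimes to 12: {1, 5, 7, 11}
Count: 4

φ(12) = 4


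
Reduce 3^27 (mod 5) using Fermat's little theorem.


Fermat's little theorem: if p is prime and gcd(a,p)=1, then a^(p-1) ≡ 1 (mod p)
p = 5 is prime, gcd(3,5) = 1
Reduce exponent: 27 mod 4 = 3
So 3^27 ≡ 3^3 (mod 5)
3^3 mod 5 = 2

3^27 ≡ 2 (mod 5)


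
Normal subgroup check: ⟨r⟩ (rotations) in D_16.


H = ⟨r⟩ (rotations) in D_16
The rotation subgroup ⟨r⟩ has index 2 in D_16, so it is normal

Yes, normal subgroup


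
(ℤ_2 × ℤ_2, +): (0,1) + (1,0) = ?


Operation: componentwise addition mod (2, 2)
(0,1) + (1,0) = ((a₁+b₁) mod 2, (a₂+b₂) mod 2) with a = (0,1), b = (1,0)

(0,1) + (1,0) = (1,1)


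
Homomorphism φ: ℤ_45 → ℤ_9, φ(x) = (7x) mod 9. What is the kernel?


Kernel = preimage of identity
ker(φ) = {x ∈ ℤ_45 : 7x ≡ 0 (mod 9)}. Since 9 | 45, φ is well-defined. The kernel is the cyclic subgroup ⟨9⟩ of ℤ_45 (order 5), i.e. {0, 9, 18, 27, 36}

ker(φ) = {0, 9, 18, 27, 36}


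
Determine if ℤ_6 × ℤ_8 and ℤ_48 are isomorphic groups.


Comparing ℤ_6 × ℤ_8 and ℤ_48:
gcd(6,8) = 2 ≠ 1. Max element order in ℤ_6×ℤ_8 is lcm(6,8) = 24 < 48, so it has no element of order 48

No, ℤ_6 × ℤ_8 ≇ ℤ_48


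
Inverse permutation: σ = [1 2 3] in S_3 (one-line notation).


To find σ⁻¹, swap domain and range:
σ(1) = 1 → σ⁻¹(1) = 1
σ(2) = 2 → σ⁻¹(2) = 2
σ(3) = 3 → σ⁻¹(3) = 3

σ⁻¹ = [1 2 3]


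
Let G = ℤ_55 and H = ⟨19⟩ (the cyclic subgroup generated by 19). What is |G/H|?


|⟨19⟩| = n / gcd(19, 55) = 55 / 1 = 55
H is normal (ℤ_55 is abelian).
|G/H| = |G| / |H| = 55 / 55 = 1

|G/H| = 1


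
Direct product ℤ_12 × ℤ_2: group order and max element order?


|ℤ_12 × ℤ_2| = 12 × 2 = 24
Max element order = lcm(12,2) = 12
Cyclic? No (gcd=2)

|ℤ_12×ℤ_2| = 24, max element order = 12
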